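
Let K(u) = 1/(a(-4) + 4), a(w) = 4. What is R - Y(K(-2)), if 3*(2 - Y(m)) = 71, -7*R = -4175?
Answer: 12980/21 ≈ 618.10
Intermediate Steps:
R = 4175/7 (R = -1/7*(-4175) = 4175/7 ≈ 596.43)
K(u) = 1/8 (K(u) = 1/(4 + 4) = 1/8)
Y(m) = -65/3 (Y(m) = 2 - 1/3*71 = 2 - 71/3 = -65/3)
R - Y(K(-2)) = 4175/7 - 1*(-65/3) = 4175/7 + 65/3 = 12980/21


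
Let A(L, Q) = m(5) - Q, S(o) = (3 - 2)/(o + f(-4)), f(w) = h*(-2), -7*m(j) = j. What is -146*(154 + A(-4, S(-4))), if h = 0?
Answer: -313827/14 ≈ -22416.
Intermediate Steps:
m(j) = -j/7
f(w) = 0 (f(w) = 0*(-2) = 0)
S(o) = 1/o (S(o) = (3 - 2)/(o + 0) = 1/o)
A(L, Q) = -5/7 - Q (A(L, Q) = -⅐*5 - Q = -5/7 - Q)
-146*(154 + A(-4, S(-4))) = -146*(154 + (-5/7 - 1/(-4))) = -146*(154 + (-5/7 - 1*(-¼))) = -146*(154 + (-5/7 + ¼)) = -146*(154 - 13/28) = -146*4299/28 = -313827/14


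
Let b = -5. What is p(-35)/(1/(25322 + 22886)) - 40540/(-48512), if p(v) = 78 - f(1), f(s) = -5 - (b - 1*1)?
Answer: 45019340183/12128 ≈ 3.7120e+6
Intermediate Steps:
f(s) = 1 (f(s) = -5 - (-5 - 1*1) = -5 - (-5 - 1) = -5 - 1*(-6) = -5 + 6 = 1)
p(v) = 77 (p(v) = 78 - 1*1 = 78 - 1 = 77)
p(-35)/(1/(25322 + 22886)) - 40540/(-48512) = 77/(1/(25322 + 22886)) - 40540/(-48512) = 77/(1/48208) - 40540*(-1/48512) = 77/(1/48208) + 10135/12128 = 77*48208 + 10135/12128 = 3712016 + 10135/12128 = 45019340183/12128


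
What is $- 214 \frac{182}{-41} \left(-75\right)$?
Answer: $- \frac{2921100}{41} \approx -71246.0$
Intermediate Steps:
$- 214 \frac{182}{-41} \left(-75\right) = - 214 \cdot 182 \left(- \frac{1}{41}\right) \left(-75\right) = \left(-214\right) \left(- \frac{182}{41}\right) \left(-75\right) = \frac{38948}{41} \left(-75\right) = - \frac{2921100}{41}$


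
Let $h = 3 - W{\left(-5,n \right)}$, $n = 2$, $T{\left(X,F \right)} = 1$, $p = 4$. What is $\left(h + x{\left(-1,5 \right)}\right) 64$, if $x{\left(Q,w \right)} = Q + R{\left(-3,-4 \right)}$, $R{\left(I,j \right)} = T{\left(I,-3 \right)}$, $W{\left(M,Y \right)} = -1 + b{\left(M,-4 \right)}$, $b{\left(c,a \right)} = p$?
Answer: $0$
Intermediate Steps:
$b{\left(c,a \right)} = 4$
$W{\left(M,Y \right)} = 3$ ($W{\left(M,Y \right)} = -1 + 4 = 3$)
$R{\left(I,j \right)} = 1$
$x{\left(Q,w \right)} = 1 + Q$ ($x{\left(Q,w \right)} = Q + 1 = 1 + Q$)
$h = 0$ ($h = 3 - 3 = 0$)
$\left(h + x{\left(-1,5 \right)}\right) 64 = \left(0 + \left(1 - 1\right)\right) 64 = \left(0 + 0\right) 64 = 0 \cdot 64 = 0$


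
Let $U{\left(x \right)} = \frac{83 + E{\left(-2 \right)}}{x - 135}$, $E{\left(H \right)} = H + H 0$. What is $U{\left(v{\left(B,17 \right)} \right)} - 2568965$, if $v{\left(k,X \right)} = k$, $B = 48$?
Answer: $- \frac{74500012}{29} \approx -2.569 \cdot 10^{6}$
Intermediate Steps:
$E{\left(H \right)} = H$ ($E{\left(H \right)} = H + 0 = H$)
$U{\left(x \right)} = \frac{81}{-135 + x}$ ($U{\left(x \right)} = \frac{83 - 2}{x - 135} = \frac{81}{-135 + x}$)
$U{\left(v{\left(B,17 \right)} \right)} - 2568965 = \frac{81}{-135 + 48} - 2568965 = \frac{81}{-87} - 2568965 = 81 \left(- \frac{1}{87}\right) - 2568965 = - \frac{27}{29} - 2568965 = - \frac{74500012}{29}$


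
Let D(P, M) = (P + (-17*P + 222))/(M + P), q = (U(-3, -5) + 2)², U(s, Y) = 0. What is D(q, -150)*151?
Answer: -11929/73 ≈ -163.41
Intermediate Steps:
q = 4 (q = (0 + 2)² = 2² = 4)
D(P, M) = (222 - 16*P)/(M + P) (D(P, M) = (P + (222 - 17*P))/(M + P) = (222 - 16*P)/(M + P))
D(q, -150)*151 = (2*(111 - 8*4)/(-150 + 4))*151 = (2*(111 - 32)/(-146))*151 = (2*(-1/146)*79)*151 = -79/73*151 = -11929/73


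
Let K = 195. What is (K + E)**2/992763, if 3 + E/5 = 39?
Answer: 15625/110307 ≈ 0.14165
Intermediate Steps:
E = 180 (E = -15 + 5*39 = -15 + 195 = 180)
(K + E)**2/992763 = (195 + 180)**2/992763 = 375**2*(1/992763) = 140625*(1/992763) = 15625/110307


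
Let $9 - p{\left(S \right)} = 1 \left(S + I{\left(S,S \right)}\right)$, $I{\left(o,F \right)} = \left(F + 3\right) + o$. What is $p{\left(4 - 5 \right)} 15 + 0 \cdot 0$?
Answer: $135$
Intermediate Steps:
$I{\left(o,F \right)} = 3 + F + o$ ($I{\left(o,F \right)} = \left(3 + F\right) + o = 3 + F + o$)
$p{\left(S \right)} = 6 - 3 S$ ($p{\left(S \right)} = 9 - 1 \left(S + \left(3 + S + S\right)\right) = 9 - 1 \left(S + \left(3 + 2 S\right)\right) = 9 - 1 \left(3 + 3 S\right) = 9 - \left(3 + 3 S\right) = 6 - 3 S$)
$p{\left(4 - 5 \right)} 15 + 0 \cdot 0 = \left(6 - 3 \left(4 - 5\right)\right) 15 + 0 \cdot 0 = \left(6 - -3\right) 15 + 0 = \left(6 + 3\right) 15 + 0 = 9 \cdot 15 + 0 = 135 + 0 = 135$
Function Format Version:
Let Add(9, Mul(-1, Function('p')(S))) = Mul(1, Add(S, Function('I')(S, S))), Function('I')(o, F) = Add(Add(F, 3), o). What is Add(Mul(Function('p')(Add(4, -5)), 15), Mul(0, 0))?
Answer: 135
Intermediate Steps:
Function('I')(o, F) = Add(3, F, o) (Function('I')(o, F) = Add(Add(3, F), o) = Add(3, F, o))
Function('p')(S) = Add(6, Mul(-3, S)) (Function('p')(S) = Add(9, Mul(-1, Mul(1, Add(S, Add(3, S, S))))) = Add(9, Mul(-1, Mul(1, Add(S, Add(3, Mul(2, S)))))) = Add(9, Mul(-1, Mul(1, Add(3, Mul(3, S))))) = Add(9, Mul(-1, Add(3, Mul(3, S)))) = Add(9, Add(-3, Mul(-3, S))) = Add(6, Mul(-3, S)))
Add(Mul(Function('p')(Add(4, -5)), 15), Mul(0, 0)) = Add(Mul(Add(6, Mul(-3, Add(4, -5))), 15), Mul(0, 0)) = Add(Mul(Add(6, Mul(-3, -1)), 15), 0) = Add(Mul(Add(6, 3), 15), 0) = Add(Mul(9, 15), 0) = Add(135, 0) = 135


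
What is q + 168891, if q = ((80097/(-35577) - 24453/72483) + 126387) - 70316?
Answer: 64456562576390/286525299 ≈ 2.2496e+5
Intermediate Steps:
q = 16065018302981/286525299 (q = ((80097*(-1/35577) - 24453*1/72483) + 126387) - 70316 = ((-26699/11859 - 8151/24161) + 126387) - 70316 = (-741737248/286525299 + 126387) - 70316 = 36212331227465/286525299 - 70316 = 16065018302981/286525299 ≈ 56068.)
q + 168891 = 16065018302981/286525299 + 168891 = 64456562576390/286525299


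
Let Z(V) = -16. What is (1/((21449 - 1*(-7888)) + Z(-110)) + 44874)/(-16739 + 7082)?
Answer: -1315750555/283152897 ≈ -4.6468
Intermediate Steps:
(1/((21449 - 1*(-7888)) + Z(-110)) + 44874)/(-16739 + 7082) = (1/((21449 - 1*(-7888)) - 16) + 44874)/(-16739 + 7082) = (1/((21449 + 7888) - 16) + 44874)/(-9657) = (1/(29337 - 16) + 44874)*(-1/9657) = (1/29321 + 44874)*(-1/9657) = (1315750555/29321)*(-1/9657) = -1315750555/283152897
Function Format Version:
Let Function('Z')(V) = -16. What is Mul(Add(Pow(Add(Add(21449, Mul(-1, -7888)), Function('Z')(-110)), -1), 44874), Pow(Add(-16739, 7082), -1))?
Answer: Rational(-1315750555, 283152897) ≈ -4.6468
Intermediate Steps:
Mul(Add(Pow(Add(Add(21449, Mul(-1, -7888)), Function('Z')(-110)), -1), 44874), Pow(Add(-16739, 7082), -1)) = Mul(Add(Pow(Add(Add(21449, Mul(-1, -7888)), -16), -1), 44874), Pow(Add(-16739, 7082), -1)) = Mul(Add(Pow(Add(Add(21449, 7888), -16), -1), 44874), Pow(-9657, -1)) = Mul(Add(Pow(Add(29337, -16), -1), 44874), Rational(-1, 9657)) = Mul(Add(Pow(29321, -1), 44874), Rational(-1, 9657)) = Mul(Add(Rational(1, 29321), 44874), Rational(-1, 9657)) = Mul(Rational(1315750555, 29321), Rational(-1, 9657)) = Rational(-1315750555, 283152897)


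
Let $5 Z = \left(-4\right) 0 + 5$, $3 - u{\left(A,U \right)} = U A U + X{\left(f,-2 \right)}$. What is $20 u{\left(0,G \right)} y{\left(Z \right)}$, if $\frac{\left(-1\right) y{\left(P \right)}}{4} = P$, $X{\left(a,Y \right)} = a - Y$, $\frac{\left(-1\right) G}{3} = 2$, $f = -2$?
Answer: $-240$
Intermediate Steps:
$G = -6$ ($G = \left(-3\right) 2 = -6$)
$u{\left(A,U \right)} = 3 - A U^{2}$ ($u{\left(A,U \right)} = 3 - \left(U A U - 0\right) = 3 - \left(A U U + \left(-2 + 2\right)\right) = 3 - \left(A U^{2} + 0\right) = 3 - A U^{2}$)
$Z = 1$ ($Z = \frac{\left(-4\right) 0 + 5}{5} = \frac{0 + 5}{5} = \frac{1}{5} \cdot 5 = 1$)
$y{\left(P \right)} = - 4 P$
$20 u{\left(0,G \right)} y{\left(Z \right)} = 20 \left(3 - 0 \left(-6\right)^{2}\right) \left(\left(-4\right) 1\right) = 20 \left(3 - 0 \cdot 36\right) \left(-4\right) = 20 \left(3 + 0\right) \left(-4\right) = 20 \cdot 3 \left(-4\right) = 60 \left(-4\right) = -240$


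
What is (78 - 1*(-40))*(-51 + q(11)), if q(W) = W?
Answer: -4720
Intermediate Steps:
(78 - 1*(-40))*(-51 + q(11)) = (78 - 1*(-40))*(-51 + 11) = (78 + 40)*(-40) = 118*(-40) = -4720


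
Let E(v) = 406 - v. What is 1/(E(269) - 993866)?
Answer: -1/993729 ≈ -1.0063e-6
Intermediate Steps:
1/(E(269) - 993866) = 1/((406 - 1*269) - 993866) = 1/((406 - 269) - 993866) = 1/(137 - 993866) = 1/(-993729) = -1/993729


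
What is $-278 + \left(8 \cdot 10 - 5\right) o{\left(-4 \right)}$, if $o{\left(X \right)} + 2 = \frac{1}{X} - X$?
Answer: $- \frac{587}{4} \approx -146.75$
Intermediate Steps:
$o{\left(X \right)} = -2 + \frac{1}{X} - X$ ($o{\left(X \right)} = -2 - \left(X - \frac{1}{X}\right) = -2 + \frac{1}{X} - X$)
$-278 + \left(8 \cdot 10 - 5\right) o{\left(-4 \right)} = -278 + \left(8 \cdot 10 - 5\right) \left(-2 + \frac{1}{-4} - -4\right) = -278 + \left(80 - 5\right) \left(-2 - \frac{1}{4} + 4\right) = -278 + 75 \cdot \frac{7}{4} = -278 + \frac{525}{4} = - \frac{587}{4}$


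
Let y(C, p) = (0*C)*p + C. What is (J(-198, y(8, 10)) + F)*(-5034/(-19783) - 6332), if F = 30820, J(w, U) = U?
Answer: -3861543703416/19783 ≈ -1.9520e+8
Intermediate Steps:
y(C, p) = C (y(C, p) = 0*p + C = 0 + C = C)
(J(-198, y(8, 10)) + F)*(-5034/(-19783) - 6332) = (8 + 30820)*(-5034/(-19783) - 6332) = 30828*(-5034*(-1/19783) - 6332) = 30828*(5034/19783 - 6332) = 30828*(-125260922/19783) = -3861543703416/19783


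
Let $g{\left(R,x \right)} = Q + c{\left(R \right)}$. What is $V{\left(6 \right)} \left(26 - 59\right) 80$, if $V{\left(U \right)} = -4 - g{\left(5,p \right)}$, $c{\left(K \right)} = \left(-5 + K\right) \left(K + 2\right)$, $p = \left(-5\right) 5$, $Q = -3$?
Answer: $2640$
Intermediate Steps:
$p = -25$
$c{\left(K \right)} = \left(-5 + K\right) \left(2 + K\right)$
$g{\left(R,x \right)} = -13 + R^{2} - 3 R$ ($g{\left(R,x \right)} = -3 - \left(10 - R^{2} + 3 R\right) = -13 + R^{2} - 3 R$)
$V{\left(U \right)} = -1$ ($V{\left(U \right)} = -4 - \left(-13 + 5^{2} - 15\right) = -4 - \left(-13 + 25 - 15\right) = -4 - -3 = -4 + 3 = -1$)
$V{\left(6 \right)} \left(26 - 59\right) 80 = - (26 - 59) 80 = \left(-1\right) \left(-33\right) 80 = 33 \cdot 80 = 2640$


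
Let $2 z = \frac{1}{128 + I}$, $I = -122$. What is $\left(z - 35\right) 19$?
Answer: $- \frac{7961}{12} \approx -663.42$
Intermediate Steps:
$z = \frac{1}{12}$ ($z = \frac{1}{2 \left(128 - 122\right)} = \frac{1}{2 \cdot 6} = \frac{1}{2} \cdot \frac{1}{6} = \frac{1}{12} \approx 0.083333$)
$\left(z - 35\right) 19 = \left(\frac{1}{12} - 35\right) 19 = \left(- \frac{419}{12}\right) 19 = - \frac{7961}{12}$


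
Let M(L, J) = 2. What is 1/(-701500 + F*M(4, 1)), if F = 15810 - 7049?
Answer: -1/683978 ≈ -1.4620e-6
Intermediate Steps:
F = 8761
1/(-701500 + F*M(4, 1)) = 1/(-701500 + 8761*2) = 1/(-701500 + 17522) = 1/(-683978) = -1/683978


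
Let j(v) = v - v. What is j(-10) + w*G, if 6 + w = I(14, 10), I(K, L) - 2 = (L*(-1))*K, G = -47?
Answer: 6768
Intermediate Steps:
j(v) = 0
I(K, L) = 2 - K*L (I(K, L) = 2 + (L*(-1))*K = 2 + (-L)*K = 2 - K*L)
w = -144 (w = -6 + (2 - 1*14*10) = -6 + (2 - 140) = -6 - 138 = -144)
j(-10) + w*G = 0 - 144*(-47) = 0 + 6768 = 6768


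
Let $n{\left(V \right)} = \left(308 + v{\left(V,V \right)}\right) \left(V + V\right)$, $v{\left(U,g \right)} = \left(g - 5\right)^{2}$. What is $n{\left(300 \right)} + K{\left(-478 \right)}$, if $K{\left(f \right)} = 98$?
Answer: $52399898$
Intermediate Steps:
$v{\left(U,g \right)} = \left(-5 + g\right)^{2}$
$n{\left(V \right)} = 2 V \left(308 + \left(-5 + V\right)^{2}\right)$ ($n{\left(V \right)} = \left(308 + \left(-5 + V\right)^{2}\right) \left(V + V\right) = \left(308 + \left(-5 + V\right)^{2}\right) 2 V = 2 V \left(308 + \left(-5 + V\right)^{2}\right)$)
$n{\left(300 \right)} + K{\left(-478 \right)} = 2 \cdot 300 \left(308 + \left(-5 + 300\right)^{2}\right) + 98 = 2 \cdot 300 \left(308 + 295^{2}\right) + 98 = 2 \cdot 300 \left(308 + 87025\right) + 98 = 2 \cdot 300 \cdot 87333 + 98 = 52399800 + 98 = 52399898$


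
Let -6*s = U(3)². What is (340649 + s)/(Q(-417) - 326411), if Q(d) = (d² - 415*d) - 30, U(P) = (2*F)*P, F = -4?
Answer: 340553/20503 ≈ 16.610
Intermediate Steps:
U(P) = -8*P (U(P) = (2*(-4))*P = -8*P)
s = -96 (s = -(-8*3)²/6 = -⅙*(-24)² = -⅙*576 = -96)
Q(d) = -30 + d² - 415*d
(340649 + s)/(Q(-417) - 326411) = (340649 - 96)/((-30 + (-417)² - 415*(-417)) - 326411) = 340553/((-30 + 173889 + 173055) - 326411) = 340553/(346914 - 326411) = 340553/20503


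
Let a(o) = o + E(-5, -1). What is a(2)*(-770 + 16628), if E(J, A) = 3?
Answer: 79290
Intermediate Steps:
a(o) = 3 + o (a(o) = o + 3 = 3 + o)
a(2)*(-770 + 16628) = (3 + 2)*(-770 + 16628) = 5*15858 = 79290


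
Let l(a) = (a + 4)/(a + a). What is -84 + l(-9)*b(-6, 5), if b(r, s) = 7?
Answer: -1477/18 ≈ -82.056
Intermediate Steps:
l(a) = (4 + a)/(2*a) (l(a) = (4 + a)/((2*a)) = (4 + a)*(1/(2*a)) = (4 + a)/(2*a))
-84 + l(-9)*b(-6, 5) = -84 + ((½)*(4 - 9)/(-9))*7 = -84 + ((½)*(-⅑)*(-5))*7 = -84 + (5/18)*7 = -84 + 35/18 = -1477/18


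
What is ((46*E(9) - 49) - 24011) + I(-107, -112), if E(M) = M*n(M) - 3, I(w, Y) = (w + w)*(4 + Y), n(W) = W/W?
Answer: -672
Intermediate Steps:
n(W) = 1
I(w, Y) = 2*w*(4 + Y) (I(w, Y) = (2*w)*(4 + Y) = 2*w*(4 + Y))
E(M) = -3 + M (E(M) = M*1 - 3 = M - 3 = -3 + M)
((46*E(9) - 49) - 24011) + I(-107, -112) = ((46*(-3 + 9) - 49) - 24011) + 2*(-107)*(4 - 112) = ((46*6 - 49) - 24011) + 2*(-107)*(-108) = ((276 - 49) - 24011) + 23112 = (227 - 24011) + 23112 = -23784 + 23112 = -672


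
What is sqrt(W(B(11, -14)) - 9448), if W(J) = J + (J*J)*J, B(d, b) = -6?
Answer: I*sqrt(9670) ≈ 98.336*I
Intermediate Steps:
W(J) = J + J**3 (W(J) = J + J**2*J = J + J**3)
sqrt(W(B(11, -14)) - 9448) = sqrt((-6 + (-6)**3) - 9448) = sqrt((-6 - 216) - 9448) = sqrt(-222 - 9448) = sqrt(-9670) = I*sqrt(9670)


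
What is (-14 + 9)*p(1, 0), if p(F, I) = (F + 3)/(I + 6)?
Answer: -10/3 ≈ -3.3333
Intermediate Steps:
p(F, I) = (3 + F)/(6 + I)
(-14 + 9)*p(1, 0) = (-14 + 9)*((3 + 1)/(6 + 0)) = -5*4/6 = -5*⅔ = -10/3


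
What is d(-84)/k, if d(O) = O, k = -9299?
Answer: 84/9299 ≈ 0.0090332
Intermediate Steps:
d(-84)/k = -84/(-9299) = -84*(-1/9299) = 84/9299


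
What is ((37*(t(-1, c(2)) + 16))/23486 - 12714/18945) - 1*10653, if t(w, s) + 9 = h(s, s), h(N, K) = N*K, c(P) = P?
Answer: -1580086964233/148314090 ≈ -10654.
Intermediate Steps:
h(N, K) = K*N
t(w, s) = -9 + s² (t(w, s) = -9 + s*s = -9 + s²)
((37*(t(-1, c(2)) + 16))/23486 - 12714/18945) - 1*10653 = ((37*((-9 + 2²) + 16))/23486 - 12714/18945) - 1*10653 = ((37*((-9 + 4) + 16))*(1/23486) - 12714*1/18945) - 10653 = ((37*(-5 + 16))*(1/23486) - 4238/6315) - 10653 = ((37*11)*(1/23486) - 4238/6315) - 10653 = (407*(1/23486) - 4238/6315) - 10653 = (407/23486 - 4238/6315) - 10653 = -96963463/148314090 - 10653 = -1580086964233/148314090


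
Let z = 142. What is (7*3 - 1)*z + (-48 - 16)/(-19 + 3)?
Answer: 2844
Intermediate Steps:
(7*3 - 1)*z + (-48 - 16)/(-19 + 3) = (7*3 - 1)*142 + (-48 - 16)/(-19 + 3) = (21 - 1)*142 - 64/(-16) = 20*142 - 64*(-1/16) = 2840 + 4 = 2844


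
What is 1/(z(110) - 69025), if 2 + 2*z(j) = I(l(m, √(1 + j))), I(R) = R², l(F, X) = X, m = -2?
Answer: -2/137941 ≈ -1.4499e-5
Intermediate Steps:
z(j) = -½ + j/2 (z(j) = -1 + (√(1 + j))²/2 = -1 + (1 + j)/2 = -1 + (½ + j/2) = -½ + j/2)
1/(z(110) - 69025) = 1/((-½ + (½)*110) - 69025) = 1/((-½ + 55) - 69025) = 1/(109/2 - 69025) = 1/(-137941/2) = -2/137941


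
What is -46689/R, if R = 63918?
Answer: -15563/21306 ≈ -0.73045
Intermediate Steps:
-46689/R = -46689/63918 = -46689*1/63918 = -15563/21306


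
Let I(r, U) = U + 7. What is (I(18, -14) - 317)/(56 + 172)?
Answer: -27/19 ≈ -1.4211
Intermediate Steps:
I(r, U) = 7 + U
(I(18, -14) - 317)/(56 + 172) = ((7 - 14) - 317)/(56 + 172) = (-7 - 317)/228 = -324*1/228 = -27/19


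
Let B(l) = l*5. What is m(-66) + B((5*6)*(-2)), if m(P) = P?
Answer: -366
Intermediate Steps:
B(l) = 5*l
m(-66) + B((5*6)*(-2)) = -66 + 5*((5*6)*(-2)) = -66 + 5*(30*(-2)) = -66 + 5*(-60) = -66 - 300 = -366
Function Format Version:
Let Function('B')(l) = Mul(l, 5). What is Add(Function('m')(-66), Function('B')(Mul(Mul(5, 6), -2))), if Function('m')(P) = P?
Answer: -366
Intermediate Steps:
Function('B')(l) = Mul(5, l)
Add(Function('m')(-66), Function('B')(Mul(Mul(5, 6), -2))) = Add(-66, Mul(5, Mul(Mul(5, 6), -2))) = Add(-66, Mul(5, Mul(30, -2))) = Add(-66, Mul(5, -60)) = Add(-66, -300) = -366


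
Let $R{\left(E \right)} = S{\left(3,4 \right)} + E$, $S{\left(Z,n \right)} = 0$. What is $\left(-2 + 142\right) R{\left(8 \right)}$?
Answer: $1120$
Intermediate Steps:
$R{\left(E \right)} = E$ ($R{\left(E \right)} = 0 + E = E$)
$\left(-2 + 142\right) R{\left(8 \right)} = \left(-2 + 142\right) 8 = 140 \cdot 8 = 1120$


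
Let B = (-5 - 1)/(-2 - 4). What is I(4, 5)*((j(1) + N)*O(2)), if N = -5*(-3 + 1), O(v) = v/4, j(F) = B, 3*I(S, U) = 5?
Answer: 55/6 ≈ 9.1667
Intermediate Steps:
I(S, U) = 5/3 (I(S, U) = (1/3)*5 = 5/3)
B = 1 (B = -6/(-6) = -6*(-1/6) = 1)
j(F) = 1
O(v) = v/4 (O(v) = v*(1/4) = v/4)
N = 10 (N = -5*(-2) = 10)
I(4, 5)*((j(1) + N)*O(2)) = 5*((1 + 10)*((1/4)*2))/3 = 5*(11*(1/2))/3 = (5/3)*(11/2) = 55/6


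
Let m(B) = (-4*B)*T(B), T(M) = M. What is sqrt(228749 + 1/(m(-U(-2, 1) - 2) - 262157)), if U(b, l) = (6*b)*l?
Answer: 2*sqrt(438030051056054)/87519 ≈ 478.28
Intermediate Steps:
U(b, l) = 6*b*l
m(B) = -4*B**2 (m(B) = (-4*B)*B = -4*B**2)
sqrt(228749 + 1/(m(-U(-2, 1) - 2) - 262157)) = sqrt(228749 + 1/(-4*(-6*(-2) - 2)**2 - 262157)) = sqrt(228749 + 1/(-4*(-1*(-12) - 2)**2 - 262157)) = sqrt(228749 + 1/(-4*(12 - 2)**2 - 262157)) = sqrt(228749 + 1/(-4*10**2 - 262157)) = sqrt(228749 + 1/(-4*100 - 262157)) = sqrt(228749 + 1/(-400 - 262157)) = sqrt(228749 + 1/(-262557)) = sqrt(228749 - 1/262557) = sqrt(60059651192/262557) = 2*sqrt(438030051056054)/87519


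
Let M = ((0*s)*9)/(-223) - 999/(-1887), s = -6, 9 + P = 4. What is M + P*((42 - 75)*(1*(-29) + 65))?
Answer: 100989/17 ≈ 5940.5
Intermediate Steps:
P = -5 (P = -9 + 4 = -5)
M = 9/17 (M = ((0*(-6))*9)/(-223) - 999/(-1887) = (0*9)*(-1/223) - 999*(-1/1887) = 0*(-1/223) + 9/17 = 0 + 9/17 = 9/17 ≈ 0.52941)
M + P*((42 - 75)*(1*(-29) + 65)) = 9/17 - 5*(42 - 75)*(1*(-29) + 65) = 9/17 - (-165)*(-29 + 65) = 9/17 - (-165)*36 = 9/17 - 5*(-1188) = 9/17 + 5940 = 100989/17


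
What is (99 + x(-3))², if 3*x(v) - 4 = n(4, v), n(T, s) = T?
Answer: 93025/9 ≈ 10336.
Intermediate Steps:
x(v) = 8/3 (x(v) = 4/3 + (⅓)*4 = 4/3 + 4/3 = 8/3)
(99 + x(-3))² = (99 + 8/3)² = (305/3)² = 93025/9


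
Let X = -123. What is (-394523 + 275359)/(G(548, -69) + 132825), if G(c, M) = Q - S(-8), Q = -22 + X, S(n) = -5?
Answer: -119164/132685 ≈ -0.89810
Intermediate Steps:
Q = -145 (Q = -22 - 123 = -145)
G(c, M) = -140 (G(c, M) = -145 - 1*(-5) = -145 + 5 = -140)
(-394523 + 275359)/(G(548, -69) + 132825) = (-394523 + 275359)/(-140 + 132825) = -119164/132685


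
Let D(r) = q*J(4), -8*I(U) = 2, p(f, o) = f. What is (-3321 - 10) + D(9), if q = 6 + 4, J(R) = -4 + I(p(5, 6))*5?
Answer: -6767/2 ≈ -3383.5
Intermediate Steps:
I(U) = -¼ (I(U) = -⅛*2 = -¼)
J(R) = -21/4 (J(R) = -4 - ¼*5 = -4 - 5/4 = -21/4)
q = 10
D(r) = -105/2 (D(r) = 10*(-21/4) = -105/2)
(-3321 - 10) + D(9) = (-3321 - 10) - 105/2 = -3331 - 105/2 = -6767/2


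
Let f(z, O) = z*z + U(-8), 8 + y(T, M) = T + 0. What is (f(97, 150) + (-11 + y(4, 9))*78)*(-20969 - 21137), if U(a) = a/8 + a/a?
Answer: -346911334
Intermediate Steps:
y(T, M) = -8 + T (y(T, M) = -8 + (T + 0) = -8 + T)
U(a) = 1 + a/8 (U(a) = a*(⅛) + 1 = a/8 + 1 = 1 + a/8)
f(z, O) = z² (f(z, O) = z*z + (1 + (⅛)*(-8)) = z² + (1 - 1) = z² + 0 = z²)
(f(97, 150) + (-11 + y(4, 9))*78)*(-20969 - 21137) = (97² + (-11 + (-8 + 4))*78)*(-20969 - 21137) = (9409 + (-11 - 4)*78)*(-42106) = (9409 - 15*78)*(-42106) = (9409 - 1170)*(-42106) = 8239*(-42106) = -346911334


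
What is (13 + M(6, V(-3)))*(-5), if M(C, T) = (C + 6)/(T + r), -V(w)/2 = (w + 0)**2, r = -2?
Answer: -62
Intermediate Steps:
V(w) = -2*w**2 (V(w) = -2*(w + 0)**2 = -2*w**2)
M(C, T) = (6 + C)/(-2 + T) (M(C, T) = (C + 6)/(T - 2) = (6 + C)/(-2 + T))
(13 + M(6, V(-3)))*(-5) = (13 + (6 + 6)/(-2 - 2*(-3)**2))*(-5) = (13 + 12/(-2 - 2*9))*(-5) = (13 + 12/(-2 - 18))*(-5) = (13 + 12/(-20))*(-5) = (13 - 1/20*12)*(-5) = (13 - 3/5)*(-5) = (62/5)*(-5) = -62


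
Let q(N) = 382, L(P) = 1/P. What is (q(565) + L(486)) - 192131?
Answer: -93190013/486 ≈ -1.9175e+5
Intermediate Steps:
(q(565) + L(486)) - 192131 = (382 + 1/486) - 192131 = 185653/486 - 192131 = -93190013/486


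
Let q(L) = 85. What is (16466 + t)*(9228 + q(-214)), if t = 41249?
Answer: 537499795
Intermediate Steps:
(16466 + t)*(9228 + q(-214)) = (16466 + 41249)*(9228 + 85) = 57715*9313 = 537499795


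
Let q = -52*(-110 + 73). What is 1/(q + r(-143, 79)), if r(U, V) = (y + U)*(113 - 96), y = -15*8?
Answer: -1/2547 ≈ -0.00039262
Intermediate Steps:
q = 1924 (q = -52*(-37) = 1924)
y = -120
r(U, V) = -2040 + 17*U (r(U, V) = (-120 + U)*(113 - 96) = (-120 + U)*17 = -2040 + 17*U)
1/(q + r(-143, 79)) = 1/(1924 + (-2040 + 17*(-143))) = 1/(1924 + (-2040 - 2431)) = 1/(1924 - 4471) = 1/(-2547) = -1/2547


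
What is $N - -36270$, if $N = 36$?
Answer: $36306$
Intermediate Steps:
$N - -36270 = 36 - -36270 = 36 + 36270 = 36306$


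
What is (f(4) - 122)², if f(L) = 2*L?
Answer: 12996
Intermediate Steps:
(f(4) - 122)² = (2*4 - 122)² = (8 - 122)² = (-114)² = 12996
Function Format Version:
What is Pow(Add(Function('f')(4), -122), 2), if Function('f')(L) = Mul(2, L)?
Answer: 12996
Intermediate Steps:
Pow(Add(Function('f')(4), -122), 2) = Pow(Add(Mul(2, 4), -122), 2) = Pow(Add(8, -122), 2) = Pow(-114, 2) = 12996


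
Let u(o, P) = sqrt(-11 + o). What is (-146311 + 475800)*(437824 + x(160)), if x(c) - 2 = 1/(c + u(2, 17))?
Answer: 3694324965774866/25609 - 988467*I/25609 ≈ 1.4426e+11 - 38.598*I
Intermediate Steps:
x(c) = 2 + 1/(c + 3*I) (x(c) = 2 + 1/(c + sqrt(-11 + 2)) = 2 + 1/(c + sqrt(-9)) = 2 + 1/(c + 3*I))
(-146311 + 475800)*(437824 + x(160)) = (-146311 + 475800)*(437824 + (1 + 2*160 + 6*I)/(160 + 3*I)) = 329489*(437824 + ((160 - 3*I)/25609)*(1 + 320 + 6*I)) = 329489*(437824 + ((160 - 3*I)/25609)*(321 + 6*I)) = 329489*(437824 + (160 - 3*I)*(321 + 6*I)/25609) = 144258191936 + 329489*(160 - 3*I)*(321 + 6*I)/25609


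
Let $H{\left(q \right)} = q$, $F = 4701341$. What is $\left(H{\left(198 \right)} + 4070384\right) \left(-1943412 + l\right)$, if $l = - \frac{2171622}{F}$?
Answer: $- \frac{37191461403761880348}{4701341} \approx -7.9108 \cdot 10^{12}$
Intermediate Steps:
$l = - \frac{2171622}{4701341} \approx -0.46192$
$\left(H{\left(198 \right)} + 4070384\right) \left(-1943412 + l\right) = \left(198 + 4070384\right) \left(-1943412 - \frac{2171622}{4701341}\right) = 4070582 \left(- \frac{9136644687114}{4701341}\right) = - \frac{37191461403761880348}{4701341}$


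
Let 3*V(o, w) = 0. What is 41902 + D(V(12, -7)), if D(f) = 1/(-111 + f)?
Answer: 4651121/111 ≈ 41902.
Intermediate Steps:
V(o, w) = 0 (V(o, w) = (1/3)*0 = 0)
41902 + D(V(12, -7)) = 41902 + 1/(-111 + 0) = 41902 + 1/(-111) = 41902 - 1/111 = 4651121/111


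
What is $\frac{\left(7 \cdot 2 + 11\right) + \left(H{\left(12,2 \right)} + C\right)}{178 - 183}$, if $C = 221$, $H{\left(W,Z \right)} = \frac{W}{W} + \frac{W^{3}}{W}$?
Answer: $- \frac{391}{5} \approx -78.2$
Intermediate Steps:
$H{\left(W,Z \right)} = 1 + W^{2}$
$\frac{\left(7 \cdot 2 + 11\right) + \left(H{\left(12,2 \right)} + C\right)}{178 - 183} = \frac{\left(7 \cdot 2 + 11\right) + \left(\left(1 + 12^{2}\right) + 221\right)}{178 - 183} = \frac{\left(14 + 11\right) + \left(\left(1 + 144\right) + 221\right)}{178 - 183} = \frac{25 + \left(145 + 221\right)}{178 - 183} = \frac{25 + 366}{-5} = 391 \left(- \frac{1}{5}\right) = - \frac{391}{5}$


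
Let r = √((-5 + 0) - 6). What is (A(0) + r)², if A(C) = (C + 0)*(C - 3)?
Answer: -11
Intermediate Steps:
r = I*√11 (r = √(-5 - 6) = √(-11) = I*√11 ≈ 3.3166*I)
A(C) = C*(-3 + C)
(A(0) + r)² = (0*(-3 + 0) + I*√11)² = (0*(-3) + I*√11)² = (0 + I*√11)² = (I*√11)² = -11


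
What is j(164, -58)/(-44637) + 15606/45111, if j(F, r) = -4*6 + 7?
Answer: 232457303/671206569 ≈ 0.34633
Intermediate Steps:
j(F, r) = -17 (j(F, r) = -24 + 7 = -17)
j(164, -58)/(-44637) + 15606/45111 = -17/(-44637) + 15606/45111 = -17*(-1/44637) + 15606*(1/45111) = 17/44637 + 5202/15037 = 232457303/671206569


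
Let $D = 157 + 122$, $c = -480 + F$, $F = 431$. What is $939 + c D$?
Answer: $-12732$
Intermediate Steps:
$c = -49$ ($c = -480 + 431 = -49$)
$D = 279$
$939 + c D = 939 - 13671 = -12732$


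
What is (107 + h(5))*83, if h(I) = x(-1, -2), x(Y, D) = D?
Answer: 8715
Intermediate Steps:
h(I) = -2
(107 + h(5))*83 = (107 - 2)*83 = 105*83 = 8715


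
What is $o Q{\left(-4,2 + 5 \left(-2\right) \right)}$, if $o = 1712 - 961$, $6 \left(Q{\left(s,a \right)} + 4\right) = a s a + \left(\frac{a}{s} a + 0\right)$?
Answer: $- \frac{111148}{3} \approx -37049.0$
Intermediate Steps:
$Q{\left(s,a \right)} = -4 + \frac{s a^{2}}{6} + \frac{a^{2}}{6 s}$ ($Q{\left(s,a \right)} = -4 + \frac{a s a + \left(\frac{a}{s} a + 0\right)}{6} = -4 + \frac{s a^{2} + \left(\frac{a^{2}}{s} + 0\right)}{6} = -4 + \frac{s a^{2} + \frac{a^{2}}{s}}{6} = -4 + \left(\frac{s a^{2}}{6} + \frac{a^{2}}{6 s}\right) = -4 + \frac{s a^{2}}{6} + \frac{a^{2}}{6 s}$)
$o = 751$ ($o = 1712 - 961 = 751$)
$o Q{\left(-4,2 + 5 \left(-2\right) \right)} = 751 \frac{\left(2 + 5 \left(-2\right)\right)^{2} - 4 \left(-24 - 4 \left(2 + 5 \left(-2\right)\right)^{2}\right)}{6 \left(-4\right)} = 751 \cdot \frac{1}{6} \left(- \frac{1}{4}\right) \left(\left(2 - 10\right)^{2} - 4 \left(-24 - 4 \left(2 - 10\right)^{2}\right)\right) = 751 \cdot \frac{1}{6} \left(- \frac{1}{4}\right) \left(\left(-8\right)^{2} - 4 \left(-24 - 4 \left(-8\right)^{2}\right)\right) = 751 \cdot \frac{1}{6} \left(- \frac{1}{4}\right) \left(64 - 4 \left(-24 - 256\right)\right) = 751 \cdot \frac{1}{6} \left(- \frac{1}{4}\right) \left(64 - -1120\right) = 751 \cdot \frac{1}{6} \left(- \frac{1}{4}\right) \left(64 + 1120\right) = 751 \cdot \frac{1}{6} \left(- \frac{1}{4}\right) 1184 = 751 \left(- \frac{148}{3}\right) = - \frac{111148}{3}$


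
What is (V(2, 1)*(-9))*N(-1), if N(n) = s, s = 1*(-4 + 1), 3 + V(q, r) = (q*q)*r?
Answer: 27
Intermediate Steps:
V(q, r) = -3 + r*q² (V(q, r) = -3 + (q*q)*r = -3 + q²*r = -3 + r*q²)
s = -3 (s = 1*(-3) = -3)
N(n) = -3
(V(2, 1)*(-9))*N(-1) = ((-3 + 1*2²)*(-9))*(-3) = ((-3 + 1*4)*(-9))*(-3) = ((-3 + 4)*(-9))*(-3) = (1*(-9))*(-3) = -9*(-3) = 27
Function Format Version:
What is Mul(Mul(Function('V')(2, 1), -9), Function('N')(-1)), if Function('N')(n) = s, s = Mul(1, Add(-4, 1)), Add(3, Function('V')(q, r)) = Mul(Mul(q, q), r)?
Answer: 27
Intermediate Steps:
Function('V')(q, r) = Add(-3, Mul(r, Pow(q, 2))) (Function('V')(q, r) = Add(-3, Mul(Mul(q, q), r)) = Add(-3, Mul(Pow(q, 2), r)) = Add(-3, Mul(r, Pow(q, 2))))
s = -3 (s = Mul(1, -3) = -3)
Function('N')(n) = -3
Mul(Mul(Function('V')(2, 1), -9), Function('N')(-1)) = Mul(Mul(Add(-3, Mul(1, Pow(2, 2))), -9), -3) = Mul(Mul(Add(-3, Mul(1, 4)), -9), -3) = Mul(Mul(Add(-3, 4), -9), -3) = Mul(Mul(1, -9), -3) = Mul(-9, -3) = 27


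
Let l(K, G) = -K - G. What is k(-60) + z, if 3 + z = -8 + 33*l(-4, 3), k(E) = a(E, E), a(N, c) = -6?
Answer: 16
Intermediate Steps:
k(E) = -6
l(K, G) = -G - K
z = 22 (z = -3 + (-8 + 33*(-1*3 - 1*(-4))) = -3 + (-8 + 33*(-3 + 4)) = -3 + (-8 + 33*1) = -3 + (-8 + 33) = -3 + 25 = 22)
k(-60) + z = -6 + 22 = 16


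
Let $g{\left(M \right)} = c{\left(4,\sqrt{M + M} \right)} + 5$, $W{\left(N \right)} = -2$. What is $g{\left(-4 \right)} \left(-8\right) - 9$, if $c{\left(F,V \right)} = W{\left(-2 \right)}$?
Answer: $-33$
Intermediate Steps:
$c{\left(F,V \right)} = -2$
$g{\left(M \right)} = 3$ ($g{\left(M \right)} = -2 + 5 = 3$)
$g{\left(-4 \right)} \left(-8\right) - 9 = 3 \left(-8\right) - 9 = -24 - 9 = -33$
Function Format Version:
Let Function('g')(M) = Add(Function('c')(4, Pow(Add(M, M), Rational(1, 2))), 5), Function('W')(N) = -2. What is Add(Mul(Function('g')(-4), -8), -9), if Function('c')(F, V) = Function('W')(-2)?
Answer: -33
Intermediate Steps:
Function('c')(F, V) = -2
Function('g')(M) = 3 (Function('g')(M) = Add(-2, 5) = 3)
Add(Mul(Function('g')(-4), -8), -9) = Add(Mul(3, -8), -9) = Add(-24, -9) = -33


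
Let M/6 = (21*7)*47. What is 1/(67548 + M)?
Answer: 1/109002 ≈ 9.1741e-6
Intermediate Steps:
M = 41454 (M = 6*((21*7)*47) = 6*(147*47) = 6*6909 = 41454)
1/(67548 + M) = 1/(67548 + 41454) = 1/109002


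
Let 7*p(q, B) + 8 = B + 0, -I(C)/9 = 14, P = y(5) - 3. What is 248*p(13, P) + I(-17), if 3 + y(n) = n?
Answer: -3114/7 ≈ -444.86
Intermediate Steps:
y(n) = -3 + n
P = -1 (P = (-3 + 5) - 3 = 2 - 3 = -1)
I(C) = -126 (I(C) = -9*14 = -126)
p(q, B) = -8/7 + B/7 (p(q, B) = -8/7 + (B + 0)/7 = -8/7 + B/7)
248*p(13, P) + I(-17) = 248*(-8/7 + (1/7)*(-1)) - 126 = 248*(-8/7 - 1/7) - 126 = 248*(-9/7) - 126 = -2232/7 - 126 = -3114/7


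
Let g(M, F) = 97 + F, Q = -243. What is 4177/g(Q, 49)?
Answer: 4177/146 ≈ 28.610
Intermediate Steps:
4177/g(Q, 49) = 4177/(97 + 49) = 4177/146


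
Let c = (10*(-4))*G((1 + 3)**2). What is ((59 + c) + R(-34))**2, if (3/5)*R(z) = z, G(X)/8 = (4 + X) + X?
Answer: 1193909809/9 ≈ 1.3266e+8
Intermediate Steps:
G(X) = 32 + 16*X (G(X) = 8*((4 + X) + X) = 8*(4 + 2*X) = 32 + 16*X)
R(z) = 5*z/3
c = -11520 (c = (10*(-4))*(32 + 16*(1 + 3)**2) = -40*(32 + 16*4**2) = -40*(32 + 16*16) = -40*(32 + 256) = -40*288 = -11520)
((59 + c) + R(-34))**2 = ((59 - 11520) + (5/3)*(-34))**2 = (-11461 - 170/3)**2 = (-34553/3)**2 = 1193909809/9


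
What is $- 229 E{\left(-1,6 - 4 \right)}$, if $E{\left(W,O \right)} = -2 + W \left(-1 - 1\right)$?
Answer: $0$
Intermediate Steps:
$E{\left(W,O \right)} = -2 - 2 W$ ($E{\left(W,O \right)} = -2 + W \left(-2\right) = -2 - 2 W$)
$- 229 E{\left(-1,6 - 4 \right)} = - 229 \left(-2 - -2\right) = - 229 \left(-2 + 2\right) = \left(-229\right) 0 = 0$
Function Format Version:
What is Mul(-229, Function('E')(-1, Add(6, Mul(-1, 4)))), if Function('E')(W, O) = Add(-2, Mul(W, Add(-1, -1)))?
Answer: 0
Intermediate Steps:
Function('E')(W, O) = Add(-2, Mul(-2, W)) (Function('E')(W, O) = Add(-2, Mul(W, -2)) = Add(-2, Mul(-2, W)))
Mul(-229, Function('E')(-1, Add(6, Mul(-1, 4)))) = Mul(-229, Add(-2, Mul(-2, -1))) = Mul(-229, Add(-2, 2)) = Mul(-229, 0) = 0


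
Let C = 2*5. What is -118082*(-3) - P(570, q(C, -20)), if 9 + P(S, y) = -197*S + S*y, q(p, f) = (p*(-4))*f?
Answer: 10545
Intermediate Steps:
C = 10
q(p, f) = -4*f*p (q(p, f) = (-4*p)*f = -4*f*p)
P(S, y) = -9 - 197*S + S*y (P(S, y) = -9 + (-197*S + S*y) = -9 - 197*S + S*y)
-118082*(-3) - P(570, q(C, -20)) = -118082*(-3) - (-9 - 197*570 + 570*(-4*(-20)*10)) = 354246 - (-9 - 112290 + 570*800) = 354246 - (-9 - 112290 + 456000) = 354246 - 1*343701 = 354246 - 343701 = 10545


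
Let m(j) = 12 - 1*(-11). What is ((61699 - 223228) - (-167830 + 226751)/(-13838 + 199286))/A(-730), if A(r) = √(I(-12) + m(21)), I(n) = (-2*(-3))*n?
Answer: 29955288913*I/1298136 ≈ 23076.0*I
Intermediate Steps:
m(j) = 23 (m(j) = 12 + 11 = 23)
I(n) = 6*n
A(r) = 7*I (A(r) = √(6*(-12) + 23) = √(-72 + 23) = √(-49) = 7*I)
((61699 - 223228) - (-167830 + 226751)/(-13838 + 199286))/A(-730) = ((61699 - 223228) - (-167830 + 226751)/(-13838 + 199286))/((7*I)) = (-161529 - 58921/185448)*(-I/7) = -(-29955288913)*I/1298136 = 29955288913*I/1298136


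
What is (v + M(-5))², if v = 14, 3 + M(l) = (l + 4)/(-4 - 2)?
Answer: 4489/36 ≈ 124.69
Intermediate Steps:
M(l) = -11/3 - l/6 (M(l) = -3 + (l + 4)/(-4 - 2) = -3 + (4 + l)/(-6) = -3 + (4 + l)*(-⅙) = -3 + (-⅔ - l/6) = -11/3 - l/6)
(v + M(-5))² = (14 + (-11/3 - ⅙*(-5)))² = (14 + (-11/3 + ⅚))² = (14 - 17/6)² = (67/6)² = 4489/36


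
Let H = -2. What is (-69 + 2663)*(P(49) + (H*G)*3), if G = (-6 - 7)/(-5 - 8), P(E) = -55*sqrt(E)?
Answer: -1014254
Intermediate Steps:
G = 1 (G = -13/(-13) = -13*(-1/13) = 1)
(-69 + 2663)*(P(49) + (H*G)*3) = (-69 + 2663)*(-55*sqrt(49) - 2*1*3) = 2594*(-55*7 - 2*3) = 2594*(-385 - 6) = 2594*(-391) = -1014254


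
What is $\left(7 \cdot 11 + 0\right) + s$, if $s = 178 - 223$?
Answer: $32$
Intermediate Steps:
$s = -45$ ($s = 178 - 223 = -45$)
$\left(7 \cdot 11 + 0\right) + s = \left(7 \cdot 11 + 0\right) - 45 = \left(77 + 0\right) - 45 = 77 - 45 = 32$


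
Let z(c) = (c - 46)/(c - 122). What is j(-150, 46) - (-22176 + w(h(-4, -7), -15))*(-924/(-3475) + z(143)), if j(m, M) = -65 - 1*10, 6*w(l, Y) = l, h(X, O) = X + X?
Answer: 23700841453/218925 ≈ 1.0826e+5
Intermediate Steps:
h(X, O) = 2*X
w(l, Y) = l/6
z(c) = (-46 + c)/(-122 + c)
j(m, M) = -75 (j(m, M) = -65 - 10 = -75)
j(-150, 46) - (-22176 + w(h(-4, -7), -15))*(-924/(-3475) + z(143)) = -75 - (-22176 + (2*(-4))/6)*(-924/(-3475) + (-46 + 143)/(-122 + 143)) = -75 - (-22176 + (⅙)*(-8))*(-924*(-1/3475) + 97/21) = -75 - (-22176 - 4/3)*(924/3475 + (1/21)*97) = -75 - (-66532)*(924/3475 + 97/21)/3 = -75 - (-66532)*356479/(3*72975) = -75 - 1*(-23717260828/218925) = -75 + 23717260828/218925 = 23700841453/218925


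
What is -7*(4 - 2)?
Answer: -14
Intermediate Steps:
-7*(4 - 2) = -7*2 = -14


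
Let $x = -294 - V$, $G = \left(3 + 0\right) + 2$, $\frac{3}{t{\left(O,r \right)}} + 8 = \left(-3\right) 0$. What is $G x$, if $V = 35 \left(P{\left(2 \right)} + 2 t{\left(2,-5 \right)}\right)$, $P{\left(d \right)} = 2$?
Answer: $- \frac{6755}{4} \approx -1688.8$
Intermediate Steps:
$t{\left(O,r \right)} = - \frac{3}{8}$ ($t{\left(O,r \right)} = \frac{3}{-8 - 0} = \frac{3}{-8 + 0} = \frac{3}{-8} = 3 \left(- \frac{1}{8}\right) = - \frac{3}{8}$)
$G = 5$ ($G = 3 + 2 = 5$)
$V = \frac{175}{4}$ ($V = 35 \left(2 + 2 \left(- \frac{3}{8}\right)\right) = 35 \left(2 - \frac{3}{4}\right) = 35 \cdot \frac{5}{4} = \frac{175}{4} \approx 43.75$)
$x = - \frac{1351}{4}$ ($x = -294 - \frac{175}{4} = - \frac{1351}{4} \approx -337.75$)
$G x = 5 \left(- \frac{1351}{4}\right) = - \frac{6755}{4}$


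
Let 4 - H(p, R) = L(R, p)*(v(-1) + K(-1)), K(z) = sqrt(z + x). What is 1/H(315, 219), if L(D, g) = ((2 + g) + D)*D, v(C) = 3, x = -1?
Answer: I/(4*(-88037*I + 29346*sqrt(2))) ≈ -2.3234e-6 + 1.0953e-6*I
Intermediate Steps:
L(D, g) = D*(2 + D + g) (L(D, g) = (2 + D + g)*D = D*(2 + D + g))
K(z) = sqrt(-1 + z) (K(z) = sqrt(z - 1) = sqrt(-1 + z))
H(p, R) = 4 - R*(3 + I*sqrt(2))*(2 + R + p) (H(p, R) = 4 - R*(2 + R + p)*(3 + sqrt(-1 - 1)) = 4 - R*(2 + R + p)*(3 + sqrt(-2)) = 4 - R*(2 + R + p)*(3 + I*sqrt(2)) = 4 - R*(3 + I*sqrt(2))*(2 + R + p))
1/H(315, 219) = 1/(4 - 3*219*(2 + 219 + 315) - 1*I*219*sqrt(2)*(2 + 219 + 315)) = 1/(4 - 3*219*536 - 1*I*219*sqrt(2)*536) = 1/(4 - 352152 - 117384*I*sqrt(2)) = 1/(-352148 - 117384*I*sqrt(2))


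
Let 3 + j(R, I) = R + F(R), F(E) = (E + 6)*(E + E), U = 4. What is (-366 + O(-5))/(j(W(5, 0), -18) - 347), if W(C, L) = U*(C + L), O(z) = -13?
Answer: -379/710 ≈ -0.53380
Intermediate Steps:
F(E) = 2*E*(6 + E) (F(E) = (6 + E)*(2*E) = 2*E*(6 + E))
W(C, L) = 4*C + 4*L (W(C, L) = 4*(C + L) = 4*C + 4*L)
j(R, I) = -3 + R + 2*R*(6 + R) (j(R, I) = -3 + (R + 2*R*(6 + R)) = -3 + R + 2*R*(6 + R))
(-366 + O(-5))/(j(W(5, 0), -18) - 347) = (-366 - 13)/((-3 + (4*5 + 4*0) + 2*(4*5 + 4*0)*(6 + (4*5 + 4*0))) - 347) = -379/((-3 + (20 + 0) + 2*(20 + 0)*(6 + (20 + 0))) - 347) = -379/((-3 + 20 + 2*20*(6 + 20)) - 347) = -379/((-3 + 20 + 2*20*26) - 347) = -379/((-3 + 20 + 1040) - 347) = -379/(1057 - 347) = -379/710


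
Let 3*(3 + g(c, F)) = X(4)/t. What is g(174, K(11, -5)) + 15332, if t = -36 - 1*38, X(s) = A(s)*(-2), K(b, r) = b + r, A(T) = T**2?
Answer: 1701535/111 ≈ 15329.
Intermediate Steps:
X(s) = -2*s**2 (X(s) = s**2*(-2) = -2*s**2)
t = -74 (t = -36 - 38 = -74)
g(c, F) = -317/111 (g(c, F) = -3 + (-2*4**2/(-74))/3 = -3 + (-2*16*(-1/74))/3 = -3 + (-32*(-1/74))/3 = -3 + (1/3)*(16/37) = -3 + 16/111 = -317/111)
g(174, K(11, -5)) + 15332 = -317/111 + 15332 = 1701535/111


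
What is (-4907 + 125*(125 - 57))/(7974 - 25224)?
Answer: -3593/17250 ≈ -0.20829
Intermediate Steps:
(-4907 + 125*(125 - 57))/(7974 - 25224) = (-4907 + 125*68)/(-17250) = (-4907 + 8500)*(-1/17250) = 3593*(-1/17250) = -3593/17250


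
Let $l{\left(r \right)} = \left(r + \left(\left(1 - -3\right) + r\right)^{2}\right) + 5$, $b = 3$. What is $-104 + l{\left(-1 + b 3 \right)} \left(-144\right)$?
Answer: $-22712$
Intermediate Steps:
$l{\left(r \right)} = 5 + r + \left(4 + r\right)^{2}$ ($l{\left(r \right)} = \left(r + \left(\left(1 + 3\right) + r\right)^{2}\right) + 5 = \left(r + \left(4 + r\right)^{2}\right) + 5 = 5 + r + \left(4 + r\right)^{2}$)
$-104 + l{\left(-1 + b 3 \right)} \left(-144\right) = -104 + \left(5 + \left(-1 + 3 \cdot 3\right) + \left(4 + \left(-1 + 3 \cdot 3\right)\right)^{2}\right) \left(-144\right) = -104 + \left(5 + \left(-1 + 9\right) + \left(4 + \left(-1 + 9\right)\right)^{2}\right) \left(-144\right) = -104 + \left(5 + 8 + \left(4 + 8\right)^{2}\right) \left(-144\right) = -104 + \left(5 + 8 + 12^{2}\right) \left(-144\right) = -104 + \left(5 + 8 + 144\right) \left(-144\right) = -104 + 157 \left(-144\right) = -104 - 22608 = -22712$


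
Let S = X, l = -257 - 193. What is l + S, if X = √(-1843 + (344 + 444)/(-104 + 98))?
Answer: -450 + I*√17769/3 ≈ -450.0 + 44.433*I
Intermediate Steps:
l = -450
X = I*√17769/3 (X = √(-1843 + 788/(-6)) = √(-1843 + 788*(-⅙)) = √(-1843 - 394/3) = √(-5923/3) = I*√17769/3 ≈ 44.433*I)
S = I*√17769/3 ≈ 44.433*I
l + S = -450 + I*√17769/3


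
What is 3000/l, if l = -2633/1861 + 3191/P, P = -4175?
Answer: -3884837500/2821871 ≈ -1376.7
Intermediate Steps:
l = -16931226/7769675 (l = -2633/1861 + 3191/(-4175) = -2633*1/1861 + 3191*(-1/4175) = -2633/1861 - 3191/4175 = -16931226/7769675 ≈ -2.1791)
3000/l = 3000/(-16931226/7769675) = 3000*(-7769675/16931226) = -3884837500/2821871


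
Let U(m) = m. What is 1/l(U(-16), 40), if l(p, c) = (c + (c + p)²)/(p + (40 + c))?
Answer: 8/77 ≈ 0.10390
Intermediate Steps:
l(p, c) = (c + (c + p)²)/(40 + c + p)
1/l(U(-16), 40) = 1/((40 + (40 - 16)²)/(40 + 40 - 16)) = 1/((40 + 24²)/64) = 1/((40 + 576)/64) = 1/((1/64)*616) = 1/(77/8) = 8/77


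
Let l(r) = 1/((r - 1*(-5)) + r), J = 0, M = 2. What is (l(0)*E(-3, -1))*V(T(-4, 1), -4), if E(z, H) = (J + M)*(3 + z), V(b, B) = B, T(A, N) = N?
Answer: 0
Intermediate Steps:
l(r) = 1/(5 + 2*r) (l(r) = 1/((r + 5) + r) = 1/((5 + r) + r) = 1/(5 + 2*r))
E(z, H) = 6 + 2*z (E(z, H) = (0 + 2)*(3 + z) = 2*(3 + z) = 6 + 2*z)
(l(0)*E(-3, -1))*V(T(-4, 1), -4) = ((6 + 2*(-3))/(5 + 2*0))*(-4) = ((6 - 6)/(5 + 0))*(-4) = (0/5)*(-4) = ((⅕)*0)*(-4) = 0*(-4) = 0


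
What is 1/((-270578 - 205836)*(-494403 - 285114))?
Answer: 1/371372812038 ≈ 2.6927e-12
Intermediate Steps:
1/((-270578 - 205836)*(-494403 - 285114)) = 1/(-476414*(-779517)) = 1/371372812038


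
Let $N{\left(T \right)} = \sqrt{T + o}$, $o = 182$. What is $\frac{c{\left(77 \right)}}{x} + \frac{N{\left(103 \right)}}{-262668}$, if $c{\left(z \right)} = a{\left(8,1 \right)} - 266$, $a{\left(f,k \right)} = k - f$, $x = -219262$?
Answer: $\frac{273}{219262} - \frac{\sqrt{285}}{262668} \approx 0.0011808$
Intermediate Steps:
$N{\left(T \right)} = \sqrt{182 + T}$ ($N{\left(T \right)} = \sqrt{T + 182} = \sqrt{182 + T}$)
$c{\left(z \right)} = -273$ ($c{\left(z \right)} = \left(1 - 8\right) - 266 = -7 - 266 = -273$)
$\frac{c{\left(77 \right)}}{x} + \frac{N{\left(103 \right)}}{-262668} = - \frac{273}{-219262} + \frac{\sqrt{182 + 103}}{-262668} = \left(-273\right) \left(- \frac{1}{219262}\right) + \sqrt{285} \left(- \frac{1}{262668}\right) = \frac{273}{219262} - \frac{\sqrt{285}}{262668}$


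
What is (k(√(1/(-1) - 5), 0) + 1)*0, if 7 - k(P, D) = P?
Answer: 0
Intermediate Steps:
k(P, D) = 7 - P
(k(√(1/(-1) - 5), 0) + 1)*0 = ((7 - √(1/(-1) - 5)) + 1)*0 = ((7 - √(1*(-1) - 5)) + 1)*0 = ((7 - √(-1 - 5)) + 1)*0 = ((7 - √(-6)) + 1)*0 = ((7 - I*√6) + 1)*0 = (8 - I*√6)*0 = 0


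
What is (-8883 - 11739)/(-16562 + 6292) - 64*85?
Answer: -27924089/5135 ≈ -5438.0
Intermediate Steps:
(-8883 - 11739)/(-16562 + 6292) - 64*85 = -20622/(-10270) - 5440 = -20622*(-1/10270) - 5440 = 10311/5135 - 5440 = -27924089/5135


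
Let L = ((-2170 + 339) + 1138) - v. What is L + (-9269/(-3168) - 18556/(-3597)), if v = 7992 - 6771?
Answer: -658135471/345312 ≈ -1905.9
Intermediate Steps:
v = 1221
L = -1914 (L = ((-2170 + 339) + 1138) - 1*1221 = (-1831 + 1138) - 1221 = -693 - 1221 = -1914)
L + (-9269/(-3168) - 18556/(-3597)) = -1914 + (-9269/(-3168) - 18556/(-3597)) = -1914 + (-9269*(-1/3168) - 18556*(-1/3597)) = -1914 + (9269/3168 + 18556/3597) = -1914 + 2791697/345312 = -658135471/345312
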